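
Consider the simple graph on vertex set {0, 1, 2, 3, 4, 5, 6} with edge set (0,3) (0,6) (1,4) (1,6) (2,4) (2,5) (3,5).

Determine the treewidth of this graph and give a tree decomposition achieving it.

Treewidth 2.
One optimal decomposition is:
Bags: B1 = {0, 3, 5}  B2 = {0, 2, 5}  B3 = {0, 2, 4}  B4 = {0, 1, 4}  B5 = {0, 1, 6}
Tree: B1–B2, B2–B3, B3–B4, B4–B5

Each bag holds 3 vertices, so the decomposition has width 2, which upper-bounds the treewidth. For the lower bound, G contains the cycle 0–3–5–2–4–1–6–0, so G is not a forest; only forests have treewidth ≤ 1, hence tw(G) ≥ 2. The upper and lower bounds meet at 2, so that is the treewidth.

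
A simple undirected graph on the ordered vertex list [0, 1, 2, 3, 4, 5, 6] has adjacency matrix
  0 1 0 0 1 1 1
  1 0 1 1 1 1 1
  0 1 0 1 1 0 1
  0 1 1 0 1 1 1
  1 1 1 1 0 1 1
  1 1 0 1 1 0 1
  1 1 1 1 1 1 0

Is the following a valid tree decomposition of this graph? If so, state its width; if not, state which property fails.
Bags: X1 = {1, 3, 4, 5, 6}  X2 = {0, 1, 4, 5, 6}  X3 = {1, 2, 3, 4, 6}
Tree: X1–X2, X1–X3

Every vertex of G appears in some bag (union = {0, 1, 2, 3, 4, 5, 6}); every edge is covered by a bag; and for each vertex v the set of bags containing v is connected in the bag tree. The decomposition is therefore valid. The largest bag has 5 vertices, so the width is 4.

Yes; width 4.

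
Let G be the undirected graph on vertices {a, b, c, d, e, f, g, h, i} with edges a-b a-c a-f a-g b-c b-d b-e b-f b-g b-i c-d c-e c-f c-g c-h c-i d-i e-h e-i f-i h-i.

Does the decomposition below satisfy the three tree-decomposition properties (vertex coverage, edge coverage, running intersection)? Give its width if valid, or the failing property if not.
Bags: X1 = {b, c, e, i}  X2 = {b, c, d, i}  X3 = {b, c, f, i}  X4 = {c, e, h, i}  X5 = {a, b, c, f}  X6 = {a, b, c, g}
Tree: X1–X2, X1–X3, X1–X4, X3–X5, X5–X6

Checking the three conditions: (i) the bags cover all of {a, b, c, d, e, f, g, h, i}; (ii) for each edge, some bag contains both endpoints; (iii) the bags containing any fixed vertex form a subtree. All hold, so the decomposition is valid with width 4 − 1 = 3.

Yes; width 3.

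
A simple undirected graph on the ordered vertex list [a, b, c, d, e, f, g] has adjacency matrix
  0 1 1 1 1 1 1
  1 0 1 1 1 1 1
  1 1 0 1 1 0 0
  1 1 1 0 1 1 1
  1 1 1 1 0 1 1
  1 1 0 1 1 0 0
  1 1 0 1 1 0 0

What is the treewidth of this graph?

A width-4 tree decomposition is:
Bags: B1 = {a, b, c, d, e}  B2 = {a, b, d, e, g}  B3 = {a, b, d, e, f}
Tree: B1–B2, B1–B3
Every bag has size at most 5, so the width is 5 − 1 = 4 and tw(G) ≤ 4. On the other hand G contains the 5-clique {a, b, d, e, g}. A clique must lie in a single bag of any decomposition, so no decomposition can have width below 4. The upper and lower bounds meet at 4, so that is the treewidth.

4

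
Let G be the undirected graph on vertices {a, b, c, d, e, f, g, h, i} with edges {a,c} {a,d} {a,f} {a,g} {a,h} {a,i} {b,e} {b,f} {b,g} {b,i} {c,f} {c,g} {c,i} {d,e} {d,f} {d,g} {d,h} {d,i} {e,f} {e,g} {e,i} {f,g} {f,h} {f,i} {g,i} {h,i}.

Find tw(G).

A width-4 tree decomposition is:
Bags: B1 = {d, e, f, g, i}  B2 = {a, d, f, g, i}  B3 = {a, c, f, g, i}  B4 = {a, d, f, h, i}  B5 = {b, e, f, g, i}
Tree: B1–B2, B2–B3, B2–B4, B1–B5
Every bag has size at most 5, so the width is 5 − 1 = 4 and tw(G) ≤ 4. Conversely, {d, e, f, g, i} is a clique of size 5, and the vertices of any clique must share a bag in every tree decomposition; so some bag has ≥ 5 vertices and tw(G) ≥ 4. The upper and lower bounds meet at 4, so that is the treewidth.

4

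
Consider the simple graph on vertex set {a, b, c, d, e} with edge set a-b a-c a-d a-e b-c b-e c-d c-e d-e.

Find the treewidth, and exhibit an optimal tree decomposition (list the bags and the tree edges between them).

Every bag has size at most 4, so the width is 4 − 1 = 3 and tw(G) ≤ 3. For the lower bound, the 4 vertices {a, c, d, e} are pairwise adjacent, and any tree decomposition puts a clique entirely inside one bag — forcing width ≥ 3. Hence tw(G) = 3 exactly.

Treewidth 3.
One optimal decomposition is:
Bags: B1 = {a, b, c, e}  B2 = {a, c, d, e}
Tree: B1–B2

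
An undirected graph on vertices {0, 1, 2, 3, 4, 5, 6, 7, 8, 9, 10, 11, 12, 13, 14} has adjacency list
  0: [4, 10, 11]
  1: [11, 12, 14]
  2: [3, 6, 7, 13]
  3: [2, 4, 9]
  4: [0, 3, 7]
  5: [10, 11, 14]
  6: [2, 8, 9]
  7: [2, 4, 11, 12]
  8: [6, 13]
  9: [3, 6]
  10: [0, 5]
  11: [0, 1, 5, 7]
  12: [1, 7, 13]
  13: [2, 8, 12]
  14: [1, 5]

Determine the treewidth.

A width-3 tree decomposition is:
Bags: B1 = {3, 6, 8, 9}  B2 = {2, 3, 6, 8}  B3 = {2, 3, 8, 13}  B4 = {2, 3, 4, 13}  B5 = {2, 4, 7, 13}  B6 = {4, 7, 12, 13}  B7 = {0, 4, 7, 12}  B8 = {0, 7, 11, 12}  B9 = {0, 1, 11, 12}  B10 = {0, 1, 10, 11}  B11 = {1, 5, 10, 11}  B12 = {1, 5, 10, 14}
Tree: B1–B2, B2–B3, B3–B4, B4–B5, B5–B6, B6–B7, B7–B8, B8–B9, B9–B10, B10–B11, B11–B12
Each bag holds 4 vertices, so the decomposition has width 3, which upper-bounds the treewidth. For the lower bound: the 4 vertex sets {6,8,9}, {3}, {2}, {4,7,12,13} are disjoint, each induces a connected subgraph, and every pair is joined by at least one edge of G. Contracting each set to a single vertex therefore yields K_{4} as a minor, and since treewidth is minor-monotone, tw(G) ≥ tw(K_{4}) = 3. Therefore the treewidth is 3.

3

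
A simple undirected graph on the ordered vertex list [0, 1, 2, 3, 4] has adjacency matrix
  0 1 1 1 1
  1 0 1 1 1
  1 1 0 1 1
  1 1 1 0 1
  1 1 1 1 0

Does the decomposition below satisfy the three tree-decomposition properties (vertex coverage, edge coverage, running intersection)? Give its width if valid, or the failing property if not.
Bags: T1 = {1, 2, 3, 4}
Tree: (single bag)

A tree decomposition must satisfy three properties: every vertex lies in some bag; for every edge, both endpoints lie together in some bag; and for every vertex, the bags containing it form a connected subtree. Here vertex 0 appears in no bag, so the decomposition is invalid.

No — vertex 0 appears in no bag.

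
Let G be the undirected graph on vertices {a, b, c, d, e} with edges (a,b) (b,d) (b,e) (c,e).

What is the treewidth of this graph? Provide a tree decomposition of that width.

Treewidth 1.
One such decomposition:
Bags: B1 = {b, e}  B2 = {a, b}  B3 = {c, e}  B4 = {b, d}
Tree: B1–B2, B1–B3, B1–B4

The largest bag has 2 vertices, giving width 1; this decomposition certifies tw(G) ≤ 1. Since G has at least one edge (e.g. e–b), it is not an edgeless graph, so tw(G) ≥ 1. The upper and lower bounds meet at 1, so that is the treewidth.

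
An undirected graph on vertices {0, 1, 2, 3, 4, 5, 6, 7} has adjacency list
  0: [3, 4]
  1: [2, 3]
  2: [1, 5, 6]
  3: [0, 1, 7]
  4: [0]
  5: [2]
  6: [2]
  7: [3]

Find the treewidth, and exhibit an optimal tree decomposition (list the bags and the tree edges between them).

Each bag holds 2 vertices, so the decomposition has width 1, which upper-bounds the treewidth. Since G has at least one edge (e.g. 3–7), it is not an edgeless graph, so tw(G) ≥ 1. The upper and lower bounds meet at 1, so that is the treewidth.

Treewidth 1.
One such decomposition:
Bags: B1 = {3, 7}  B2 = {1, 3}  B3 = {1, 2}  B4 = {2, 5}  B5 = {0, 3}  B6 = {0, 4}  B7 = {2, 6}
Tree: B1–B2, B2–B3, B3–B4, B1–B5, B5–B6, B3–B7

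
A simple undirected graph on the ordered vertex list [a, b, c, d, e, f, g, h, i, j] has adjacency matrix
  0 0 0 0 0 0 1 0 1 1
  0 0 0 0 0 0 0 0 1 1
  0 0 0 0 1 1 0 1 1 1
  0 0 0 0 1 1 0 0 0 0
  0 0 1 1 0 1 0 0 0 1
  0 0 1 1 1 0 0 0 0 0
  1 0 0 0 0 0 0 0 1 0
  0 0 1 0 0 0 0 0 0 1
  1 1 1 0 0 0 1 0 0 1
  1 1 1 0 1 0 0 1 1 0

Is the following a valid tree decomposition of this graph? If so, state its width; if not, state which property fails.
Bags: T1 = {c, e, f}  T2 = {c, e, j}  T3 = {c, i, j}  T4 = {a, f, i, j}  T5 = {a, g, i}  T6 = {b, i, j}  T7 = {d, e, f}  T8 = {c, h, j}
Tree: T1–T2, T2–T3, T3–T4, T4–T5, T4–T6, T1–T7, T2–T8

No — bags containing vertex f are not connected in the tree.

A tree decomposition must satisfy three properties: every vertex lies in some bag; for every edge, both endpoints lie together in some bag; and for every vertex, the bags containing it form a connected subtree. Here bags containing vertex f are not connected in the tree, so the decomposition is invalid.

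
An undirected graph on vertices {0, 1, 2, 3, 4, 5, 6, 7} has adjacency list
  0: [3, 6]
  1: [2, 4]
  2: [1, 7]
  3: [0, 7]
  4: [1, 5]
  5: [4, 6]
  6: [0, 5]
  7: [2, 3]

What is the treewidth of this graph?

2

A width-2 tree decomposition is:
Bags: B1 = {1, 4, 5}  B2 = {1, 5, 6}  B3 = {0, 1, 6}  B4 = {0, 1, 3}  B5 = {1, 3, 7}  B6 = {1, 2, 7}
Tree: B1–B2, B2–B3, B3–B4, B4–B5, B5–B6
Each bag holds 3 vertices, so the decomposition has width 2, which upper-bounds the treewidth. For the lower bound, G contains the cycle 1–4–5–6–0–3–7–2–1, so G is not a forest; only forests have treewidth ≤ 1, hence tw(G) ≥ 2. Therefore the treewidth is 2.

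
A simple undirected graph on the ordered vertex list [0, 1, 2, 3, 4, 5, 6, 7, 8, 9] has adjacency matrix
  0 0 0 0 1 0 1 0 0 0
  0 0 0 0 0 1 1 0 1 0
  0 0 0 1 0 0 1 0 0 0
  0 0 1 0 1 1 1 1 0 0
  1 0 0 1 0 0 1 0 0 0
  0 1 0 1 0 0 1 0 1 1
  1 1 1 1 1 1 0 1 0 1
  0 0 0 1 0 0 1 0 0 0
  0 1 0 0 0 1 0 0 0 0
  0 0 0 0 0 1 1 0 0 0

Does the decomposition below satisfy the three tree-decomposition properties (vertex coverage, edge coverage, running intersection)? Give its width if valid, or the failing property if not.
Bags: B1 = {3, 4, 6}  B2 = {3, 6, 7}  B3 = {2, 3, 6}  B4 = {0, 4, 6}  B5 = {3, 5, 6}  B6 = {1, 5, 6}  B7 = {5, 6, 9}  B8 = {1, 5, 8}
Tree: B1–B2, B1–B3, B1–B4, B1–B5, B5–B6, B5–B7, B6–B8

Checking the three conditions: (i) the bags cover all of {0, 1, 2, 3, 4, 5, 6, 7, 8, 9}; (ii) for each edge, some bag contains both endpoints; (iii) the bags containing any fixed vertex form a subtree. All hold, so the decomposition is valid with width 3 − 1 = 2.

Yes; width 2.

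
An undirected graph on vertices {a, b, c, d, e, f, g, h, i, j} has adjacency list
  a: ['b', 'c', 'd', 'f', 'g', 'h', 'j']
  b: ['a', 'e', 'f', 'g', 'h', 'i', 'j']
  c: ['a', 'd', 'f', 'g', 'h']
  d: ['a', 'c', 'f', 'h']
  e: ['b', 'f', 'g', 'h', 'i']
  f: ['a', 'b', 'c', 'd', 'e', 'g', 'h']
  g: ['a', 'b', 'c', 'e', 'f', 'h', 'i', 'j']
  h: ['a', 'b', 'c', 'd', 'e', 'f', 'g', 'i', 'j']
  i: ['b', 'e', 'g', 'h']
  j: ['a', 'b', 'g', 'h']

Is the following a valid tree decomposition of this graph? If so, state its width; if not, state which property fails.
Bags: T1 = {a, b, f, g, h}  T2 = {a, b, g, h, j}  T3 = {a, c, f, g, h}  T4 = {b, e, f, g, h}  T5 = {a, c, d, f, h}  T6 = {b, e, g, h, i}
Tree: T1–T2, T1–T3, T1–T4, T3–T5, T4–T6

Yes; width 4.

Checking the three conditions: (i) the bags cover all of {a, b, c, d, e, f, g, h, i, j}; (ii) for each edge, some bag contains both endpoints; (iii) the bags containing any fixed vertex form a subtree. All hold, so the decomposition is valid with width 5 − 1 = 4.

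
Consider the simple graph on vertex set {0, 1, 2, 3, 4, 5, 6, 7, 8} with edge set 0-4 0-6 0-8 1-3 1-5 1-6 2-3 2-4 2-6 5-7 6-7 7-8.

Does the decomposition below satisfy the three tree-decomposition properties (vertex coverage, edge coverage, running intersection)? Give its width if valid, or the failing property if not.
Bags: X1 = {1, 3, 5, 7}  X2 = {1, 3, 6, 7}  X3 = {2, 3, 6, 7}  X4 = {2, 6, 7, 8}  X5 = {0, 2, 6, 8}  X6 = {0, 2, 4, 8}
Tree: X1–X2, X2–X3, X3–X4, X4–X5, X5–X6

Vertex coverage: the bags together contain {0, 1, 2, 3, 4, 5, 6, 7, 8}, the full vertex set. Edge coverage: each edge of G has both endpoints in at least one bag. Running intersection: for every vertex, the bags containing it form a connected subtree. All three properties hold, so this is a valid tree decomposition of width max|bag| − 1 = 3, and hence tw(G) ≤ 3.

Yes; width 3.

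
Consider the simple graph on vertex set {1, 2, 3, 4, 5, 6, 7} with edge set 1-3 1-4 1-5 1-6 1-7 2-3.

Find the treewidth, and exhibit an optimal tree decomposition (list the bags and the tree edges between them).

Treewidth 1.
One optimal decomposition is:
Bags: B1 = {1, 5}  B2 = {1, 7}  B3 = {1, 3}  B4 = {1, 4}  B5 = {2, 3}  B6 = {1, 6}
Tree: B1–B2, B1–B3, B1–B4, B3–B5, B3–B6

Each bag holds 2 vertices, so the decomposition has width 1, which upper-bounds the treewidth. G has an edge, so its treewidth is at least 1. Combining the bounds, tw(G) = 1.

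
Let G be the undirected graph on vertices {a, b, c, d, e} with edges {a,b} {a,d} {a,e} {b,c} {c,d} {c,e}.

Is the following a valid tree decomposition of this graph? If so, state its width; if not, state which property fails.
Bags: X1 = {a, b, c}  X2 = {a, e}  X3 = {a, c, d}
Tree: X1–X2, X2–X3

No — edge (c,e) lies in no bag.

A tree decomposition must satisfy three properties: every vertex lies in some bag; for every edge, both endpoints lie together in some bag; and for every vertex, the bags containing it form a connected subtree. Here edge (c,e) lies in no bag, so the decomposition is invalid.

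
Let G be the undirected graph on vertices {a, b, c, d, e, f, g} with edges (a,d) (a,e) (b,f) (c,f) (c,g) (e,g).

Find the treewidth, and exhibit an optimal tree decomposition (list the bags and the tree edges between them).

Treewidth 1.
Bags: B1 = {a, d}  B2 = {a, e}  B3 = {e, g}  B4 = {c, g}  B5 = {c, f}  B6 = {b, f}
Tree: B1–B2, B2–B3, B3–B4, B4–B5, B5–B6

Every bag has size at most 2, so the width is 2 − 1 = 1 and tw(G) ≤ 1. G has an edge, so its treewidth is at least 1. Combining the bounds, tw(G) = 1.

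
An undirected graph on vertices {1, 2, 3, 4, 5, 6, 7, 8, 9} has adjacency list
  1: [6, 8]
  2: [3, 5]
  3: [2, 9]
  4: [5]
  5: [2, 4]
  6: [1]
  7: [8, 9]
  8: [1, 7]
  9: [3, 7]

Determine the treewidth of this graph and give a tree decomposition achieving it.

Treewidth 1.
Bags: B1 = {4, 5}  B2 = {2, 5}  B3 = {2, 3}  B4 = {3, 9}  B5 = {7, 9}  B6 = {7, 8}  B7 = {1, 8}  B8 = {1, 6}
Tree: B1–B2, B2–B3, B3–B4, B4–B5, B5–B6, B6–B7, B7–B8

The largest bag has 2 vertices, giving width 1; this decomposition certifies tw(G) ≤ 1. G has an edge, so its treewidth is at least 1. Combining the bounds, tw(G) = 1.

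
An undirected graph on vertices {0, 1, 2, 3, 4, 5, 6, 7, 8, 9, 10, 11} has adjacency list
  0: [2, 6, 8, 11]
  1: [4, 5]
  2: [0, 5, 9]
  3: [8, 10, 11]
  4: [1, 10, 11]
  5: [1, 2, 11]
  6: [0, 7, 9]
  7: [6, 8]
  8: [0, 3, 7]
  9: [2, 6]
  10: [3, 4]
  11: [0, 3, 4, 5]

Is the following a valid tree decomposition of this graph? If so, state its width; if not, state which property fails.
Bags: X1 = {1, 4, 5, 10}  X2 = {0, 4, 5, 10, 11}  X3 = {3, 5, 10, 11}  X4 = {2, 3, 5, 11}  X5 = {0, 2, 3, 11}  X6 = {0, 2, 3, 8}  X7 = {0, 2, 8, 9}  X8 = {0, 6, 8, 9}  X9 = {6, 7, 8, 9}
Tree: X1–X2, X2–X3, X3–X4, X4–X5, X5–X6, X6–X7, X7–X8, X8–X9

No — bags containing vertex 0 are not connected in the tree.

A tree decomposition must satisfy three properties: every vertex lies in some bag; for every edge, both endpoints lie together in some bag; and for every vertex, the bags containing it form a connected subtree. Here bags containing vertex 0 are not connected in the tree, so the decomposition is invalid.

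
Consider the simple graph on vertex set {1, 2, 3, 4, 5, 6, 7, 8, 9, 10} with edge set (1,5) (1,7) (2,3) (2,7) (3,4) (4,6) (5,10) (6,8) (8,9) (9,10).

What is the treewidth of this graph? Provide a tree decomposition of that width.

Every bag has size at most 3, so the width is 3 − 1 = 2 and tw(G) ≤ 2. The edges 6–4–3–2–7–1–5–10–9–8–6 form a cycle, so G is not a tree and its treewidth is at least 2. Hence tw(G) = 2 exactly.

Treewidth 2.
Bags: B1 = {3, 4, 6}  B2 = {2, 3, 6}  B3 = {2, 6, 7}  B4 = {1, 6, 7}  B5 = {1, 5, 6}  B6 = {5, 6, 10}  B7 = {6, 9, 10}  B8 = {6, 8, 9}
Tree: B1–B2, B2–B3, B3–B4, B4–B5, B5–B6, B6–B7, B7–B8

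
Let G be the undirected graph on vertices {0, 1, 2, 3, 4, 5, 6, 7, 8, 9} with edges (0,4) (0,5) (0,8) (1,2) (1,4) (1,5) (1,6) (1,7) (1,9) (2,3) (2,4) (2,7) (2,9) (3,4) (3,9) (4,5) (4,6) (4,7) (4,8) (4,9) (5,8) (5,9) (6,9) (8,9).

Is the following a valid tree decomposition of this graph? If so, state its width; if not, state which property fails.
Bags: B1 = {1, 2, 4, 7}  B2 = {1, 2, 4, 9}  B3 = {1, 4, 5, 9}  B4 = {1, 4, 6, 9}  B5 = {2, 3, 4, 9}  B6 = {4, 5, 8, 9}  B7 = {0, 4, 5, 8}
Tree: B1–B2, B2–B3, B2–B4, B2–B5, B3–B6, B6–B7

Vertex coverage: the bags together contain {0, 1, 2, 3, 4, 5, 6, 7, 8, 9}, the full vertex set. Edge coverage: each edge of G has both endpoints in at least one bag. Running intersection: for every vertex, the bags containing it form a connected subtree. All three properties hold, so this is a valid tree decomposition of width max|bag| − 1 = 3, and hence tw(G) ≤ 3.

Yes; width 3.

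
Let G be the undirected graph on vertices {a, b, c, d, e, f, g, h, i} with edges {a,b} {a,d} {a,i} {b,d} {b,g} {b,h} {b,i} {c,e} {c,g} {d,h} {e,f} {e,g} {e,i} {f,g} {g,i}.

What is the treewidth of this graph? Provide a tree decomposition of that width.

Treewidth 2.
One optimal decomposition is:
Bags: B1 = {e, g, i}  B2 = {b, g, i}  B3 = {e, f, g}  B4 = {a, b, i}  B5 = {c, e, g}  B6 = {a, b, d}  B7 = {b, d, h}
Tree: B1–B2, B1–B3, B2–B4, B1–B5, B4–B6, B6–B7

Each bag holds 3 vertices, so the decomposition has width 2, which upper-bounds the treewidth. Conversely, {b, d, h} is a clique of size 3, and the vertices of any clique must share a bag in every tree decomposition; so some bag has ≥ 3 vertices and tw(G) ≥ 2. The upper and lower bounds meet at 2, so that is the treewidth.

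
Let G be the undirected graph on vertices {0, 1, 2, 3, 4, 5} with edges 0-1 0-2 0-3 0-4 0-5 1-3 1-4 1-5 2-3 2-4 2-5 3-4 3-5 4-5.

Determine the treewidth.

4

A width-4 tree decomposition is:
Bags: B1 = {0, 2, 3, 4, 5}  B2 = {0, 1, 3, 4, 5}
Tree: B1–B2
Every bag has size at most 5, so the width is 5 − 1 = 4 and tw(G) ≤ 4. On the other hand G contains the 5-clique {0, 1, 3, 4, 5}. A clique must lie in a single bag of any decomposition, so no decomposition can have width below 4. Hence tw(G) = 4 exactly.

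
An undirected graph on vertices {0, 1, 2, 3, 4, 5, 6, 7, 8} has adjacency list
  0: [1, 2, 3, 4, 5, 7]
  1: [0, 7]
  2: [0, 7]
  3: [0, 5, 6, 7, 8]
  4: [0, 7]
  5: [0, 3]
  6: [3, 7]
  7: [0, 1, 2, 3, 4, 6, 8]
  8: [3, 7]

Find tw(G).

A width-2 tree decomposition is:
Bags: B1 = {0, 2, 7}  B2 = {0, 3, 7}  B3 = {0, 3, 5}  B4 = {3, 6, 7}  B5 = {0, 1, 7}  B6 = {0, 4, 7}  B7 = {3, 7, 8}
Tree: B1–B2, B2–B3, B2–B4, B1–B5, B1–B6, B4–B7
Each bag holds 3 vertices, so the decomposition has width 2, which upper-bounds the treewidth. For the lower bound, the 3 vertices {0, 3, 5} are pairwise adjacent, and any tree decomposition puts a clique entirely inside one bag — forcing width ≥ 2. Hence tw(G) = 2 exactly.

2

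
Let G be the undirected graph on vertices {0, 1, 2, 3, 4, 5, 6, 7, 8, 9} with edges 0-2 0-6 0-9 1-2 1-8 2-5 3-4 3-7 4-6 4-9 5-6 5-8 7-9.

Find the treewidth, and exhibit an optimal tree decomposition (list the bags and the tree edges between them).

Treewidth 2.
One optimal decomposition is:
Bags: B1 = {3, 7, 9}  B2 = {3, 4, 9}  B3 = {0, 4, 9}  B4 = {0, 4, 6}  B5 = {0, 2, 6}  B6 = {2, 5, 6}  B7 = {1, 2, 5}  B8 = {1, 5, 8}
Tree: B1–B2, B2–B3, B3–B4, B4–B5, B5–B6, B6–B7, B7–B8

Each bag holds 3 vertices, so the decomposition has width 2, which upper-bounds the treewidth. Since 7–3–4–9–7 is a cycle in G, G is not acyclic. Forests are exactly the graphs of treewidth ≤ 1, so tw(G) ≥ 2. Hence tw(G) = 2 exactly.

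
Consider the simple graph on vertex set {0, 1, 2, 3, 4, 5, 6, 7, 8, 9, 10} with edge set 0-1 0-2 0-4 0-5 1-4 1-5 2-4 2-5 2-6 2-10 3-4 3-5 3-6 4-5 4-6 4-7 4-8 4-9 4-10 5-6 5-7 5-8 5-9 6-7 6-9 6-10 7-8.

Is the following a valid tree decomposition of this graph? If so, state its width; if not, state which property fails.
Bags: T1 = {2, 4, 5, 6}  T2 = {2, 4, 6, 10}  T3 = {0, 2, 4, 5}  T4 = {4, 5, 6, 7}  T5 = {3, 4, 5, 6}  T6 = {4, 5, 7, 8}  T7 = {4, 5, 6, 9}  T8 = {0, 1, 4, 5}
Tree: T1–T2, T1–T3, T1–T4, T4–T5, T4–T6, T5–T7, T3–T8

Yes; width 3.

Checking the three conditions: (i) the bags cover all of {0, 1, 2, 3, 4, 5, 6, 7, 8, 9, 10}; (ii) for each edge, some bag contains both endpoints; (iii) the bags containing any fixed vertex form a subtree. All hold, so the decomposition is valid with width 4 − 1 = 3.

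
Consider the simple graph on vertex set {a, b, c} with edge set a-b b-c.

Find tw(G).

1

A width-1 tree decomposition is:
Bags: B1 = {b, c}  B2 = {a, b}
Tree: B1–B2
Every bag has size at most 2, so the width is 2 − 1 = 1 and tw(G) ≤ 1. Since G has at least one edge (e.g. c–b), it is not an edgeless graph, so tw(G) ≥ 1. Hence tw(G) = 1 exactly.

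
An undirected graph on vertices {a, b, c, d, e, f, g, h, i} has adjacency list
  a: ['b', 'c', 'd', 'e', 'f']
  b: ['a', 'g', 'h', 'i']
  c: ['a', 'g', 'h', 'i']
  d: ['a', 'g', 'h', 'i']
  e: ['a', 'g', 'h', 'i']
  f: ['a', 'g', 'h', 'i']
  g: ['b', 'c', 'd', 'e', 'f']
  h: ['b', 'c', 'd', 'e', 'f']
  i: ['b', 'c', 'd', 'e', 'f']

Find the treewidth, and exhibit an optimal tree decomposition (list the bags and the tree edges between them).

Treewidth 4.
One optimal decomposition is:
Bags: B1 = {a, f, g, h, i}  B2 = {a, b, g, h, i}  B3 = {a, d, g, h, i}  B4 = {a, c, g, h, i}  B5 = {a, e, g, h, i}
Tree: B1–B2, B2–B3, B3–B4, B4–B5

The largest bag has 5 vertices, giving width 4; this decomposition certifies tw(G) ≤ 4. For the lower bound: the 5 vertex sets {a,f}, {b,h}, {d,i}, {g}, {c} are disjoint, each induces a connected subgraph, and every pair is joined by at least one edge of G. Contracting each set to a single vertex therefore yields K_{5} as a minor, and since treewidth is minor-monotone, tw(G) ≥ tw(K_{5}) = 4. Combining the bounds, tw(G) = 4.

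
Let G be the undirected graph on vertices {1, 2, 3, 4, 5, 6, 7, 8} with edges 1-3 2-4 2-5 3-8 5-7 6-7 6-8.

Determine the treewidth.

1

A width-1 tree decomposition is:
Bags: B1 = {1, 3}  B2 = {3, 8}  B3 = {6, 8}  B4 = {6, 7}  B5 = {5, 7}  B6 = {2, 5}  B7 = {2, 4}
Tree: B1–B2, B2–B3, B3–B4, B4–B5, B5–B6, B6–B7
The largest bag has 2 vertices, giving width 1; this decomposition certifies tw(G) ≤ 1. Since G has at least one edge (e.g. 1–3), it is not an edgeless graph, so tw(G) ≥ 1. Therefore the treewidth is 1.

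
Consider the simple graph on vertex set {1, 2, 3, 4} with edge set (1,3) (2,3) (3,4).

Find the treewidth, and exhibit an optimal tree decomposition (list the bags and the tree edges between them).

Treewidth 1.
Bags: B1 = {2, 3}  B2 = {3, 4}  B3 = {1, 3}
Tree: B1–B2, B2–B3

The largest bag has 2 vertices, giving width 1; this decomposition certifies tw(G) ≤ 1. Since G has at least one edge (e.g. 2–3), it is not an edgeless graph, so tw(G) ≥ 1. The upper and lower bounds meet at 1, so that is the treewidth.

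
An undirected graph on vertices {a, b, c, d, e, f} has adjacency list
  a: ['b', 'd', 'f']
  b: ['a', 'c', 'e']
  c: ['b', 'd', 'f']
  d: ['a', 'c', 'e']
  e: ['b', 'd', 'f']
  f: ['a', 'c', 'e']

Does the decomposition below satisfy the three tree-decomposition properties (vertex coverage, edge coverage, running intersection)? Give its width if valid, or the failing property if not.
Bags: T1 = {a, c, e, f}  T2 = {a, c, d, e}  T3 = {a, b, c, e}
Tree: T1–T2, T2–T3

Checking the three conditions: (i) the bags cover all of {a, b, c, d, e, f}; (ii) for each edge, some bag contains both endpoints; (iii) the bags containing any fixed vertex form a subtree. All hold, so the decomposition is valid with width 4 − 1 = 3.

Yes; width 3.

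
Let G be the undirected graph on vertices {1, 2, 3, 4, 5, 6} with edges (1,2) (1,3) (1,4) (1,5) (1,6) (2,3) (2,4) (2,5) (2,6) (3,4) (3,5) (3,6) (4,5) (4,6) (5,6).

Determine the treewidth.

5

A width-5 tree decomposition is:
Bags: B1 = {1, 2, 3, 4, 5, 6}
Tree: (single bag)
A single bag containing all 6 vertices is trivially a valid decomposition of width 5. On the other hand G contains the 6-clique {1, 2, 3, 4, 5, 6}. A clique must lie in a single bag of any decomposition, so no decomposition can have width below 5. Combining the bounds, tw(G) = 5.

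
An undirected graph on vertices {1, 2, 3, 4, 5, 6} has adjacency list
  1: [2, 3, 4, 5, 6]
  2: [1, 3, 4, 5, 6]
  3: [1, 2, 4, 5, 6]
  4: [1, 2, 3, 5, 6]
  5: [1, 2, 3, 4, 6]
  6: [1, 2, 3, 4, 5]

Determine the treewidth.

A width-5 tree decomposition is:
Bags: B1 = {1, 2, 3, 4, 5, 6}
Tree: (single bag)
With just one bag of size 6, the width is 6 − 1 = 5, so tw(G) ≤ 5. On the other hand G contains the 6-clique {1, 2, 3, 4, 5, 6}. A clique must lie in a single bag of any decomposition, so no decomposition can have width below 5. Combining the bounds, tw(G) = 5.

5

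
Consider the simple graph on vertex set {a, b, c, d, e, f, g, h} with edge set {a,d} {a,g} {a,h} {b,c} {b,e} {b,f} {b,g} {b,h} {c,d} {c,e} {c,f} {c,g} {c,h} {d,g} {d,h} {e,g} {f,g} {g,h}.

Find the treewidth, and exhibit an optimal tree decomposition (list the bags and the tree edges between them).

Treewidth 3.
Bags: B1 = {b, c, f, g}  B2 = {b, c, g, h}  B3 = {c, d, g, h}  B4 = {a, d, g, h}  B5 = {b, c, e, g}
Tree: B1–B2, B2–B3, B3–B4, B1–B5

The largest bag has 4 vertices, giving width 3; this decomposition certifies tw(G) ≤ 3. Conversely, {c, d, g, h} is a clique of size 4, and the vertices of any clique must share a bag in every tree decomposition; so some bag has ≥ 4 vertices and tw(G) ≥ 3. Hence tw(G) = 3 exactly.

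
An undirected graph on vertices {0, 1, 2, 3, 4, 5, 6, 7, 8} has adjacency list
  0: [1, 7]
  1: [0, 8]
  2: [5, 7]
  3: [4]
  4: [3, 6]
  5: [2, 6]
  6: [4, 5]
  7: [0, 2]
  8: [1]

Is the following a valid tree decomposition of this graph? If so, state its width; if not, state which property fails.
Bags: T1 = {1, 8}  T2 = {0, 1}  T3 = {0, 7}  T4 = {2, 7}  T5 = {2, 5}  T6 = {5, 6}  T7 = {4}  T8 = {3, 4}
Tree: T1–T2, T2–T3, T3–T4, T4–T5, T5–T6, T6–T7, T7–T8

A tree decomposition must satisfy three properties: every vertex lies in some bag; for every edge, both endpoints lie together in some bag; and for every vertex, the bags containing it form a connected subtree. Here edge (6,4) lies in no bag, so the decomposition is invalid.

No — edge (6,4) lies in no bag.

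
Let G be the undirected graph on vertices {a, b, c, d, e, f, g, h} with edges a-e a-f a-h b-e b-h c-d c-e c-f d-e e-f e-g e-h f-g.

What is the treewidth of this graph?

2

A width-2 tree decomposition is:
Bags: B1 = {c, e, f}  B2 = {a, e, f}  B3 = {a, e, h}  B4 = {b, e, h}  B5 = {c, d, e}  B6 = {e, f, g}
Tree: B1–B2, B2–B3, B3–B4, B1–B5, B2–B6
Each bag holds 3 vertices, so the decomposition has width 2, which upper-bounds the treewidth. Conversely, {c, d, e} is a clique of size 3, and the vertices of any clique must share a bag in every tree decomposition; so some bag has ≥ 3 vertices and tw(G) ≥ 2. Combining the bounds, tw(G) = 2.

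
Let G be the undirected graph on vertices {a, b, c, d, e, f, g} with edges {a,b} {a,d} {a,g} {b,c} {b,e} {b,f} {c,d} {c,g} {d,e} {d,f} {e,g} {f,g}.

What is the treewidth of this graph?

A width-3 tree decomposition is:
Bags: B1 = {b, d, f, g}  B2 = {a, b, d, g}  B3 = {b, d, e, g}  B4 = {b, c, d, g}
Tree: B1–B2, B2–B3, B3–B4
Every bag has size at most 4, so the width is 4 − 1 = 3 and tw(G) ≤ 3. For the lower bound: the 4 vertex sets {d,f}, {a,b}, {g}, {e} are disjoint, each induces a connected subgraph, and every pair is joined by at least one edge of G. Contracting each set to a single vertex therefore yields K_{4} as a minor, and since treewidth is minor-monotone, tw(G) ≥ tw(K_{4}) = 3. Therefore the treewidth is 3.

3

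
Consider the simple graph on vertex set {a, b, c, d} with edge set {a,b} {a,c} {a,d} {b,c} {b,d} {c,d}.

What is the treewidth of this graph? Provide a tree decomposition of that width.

Treewidth 3.
One optimal decomposition is:
Bags: B1 = {a, b, c, d}
Tree: (single bag)

With just one bag of size 4, the width is 4 − 1 = 3, so tw(G) ≤ 3. On the other hand G contains the 4-clique {a, b, c, d}. A clique must lie in a single bag of any decomposition, so no decomposition can have width below 3. Therefore the treewidth is 3.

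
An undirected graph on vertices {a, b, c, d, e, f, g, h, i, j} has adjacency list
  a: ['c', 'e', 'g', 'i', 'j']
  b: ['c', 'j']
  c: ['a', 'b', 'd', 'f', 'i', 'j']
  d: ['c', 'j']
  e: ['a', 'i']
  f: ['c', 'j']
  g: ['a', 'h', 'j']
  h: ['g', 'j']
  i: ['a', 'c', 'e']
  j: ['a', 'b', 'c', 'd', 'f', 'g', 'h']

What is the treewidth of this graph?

2

A width-2 tree decomposition is:
Bags: B1 = {a, c, j}  B2 = {a, g, j}  B3 = {a, c, i}  B4 = {c, f, j}  B5 = {c, d, j}  B6 = {b, c, j}  B7 = {g, h, j}  B8 = {a, e, i}
Tree: B1–B2, B1–B3, B1–B4, B4–B5, B5–B6, B2–B7, B3–B8
Every bag has size at most 3, so the width is 3 − 1 = 2 and tw(G) ≤ 2. For the lower bound, the 3 vertices {g, h, j} are pairwise adjacent, and any tree decomposition puts a clique entirely inside one bag — forcing width ≥ 2. Hence tw(G) = 2 exactly.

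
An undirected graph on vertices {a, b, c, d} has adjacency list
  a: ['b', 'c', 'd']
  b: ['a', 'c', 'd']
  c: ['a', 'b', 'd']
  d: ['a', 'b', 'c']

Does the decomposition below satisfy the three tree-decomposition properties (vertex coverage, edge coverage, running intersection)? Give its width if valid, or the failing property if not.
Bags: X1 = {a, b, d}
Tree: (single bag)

A tree decomposition must satisfy three properties: every vertex lies in some bag; for every edge, both endpoints lie together in some bag; and for every vertex, the bags containing it form a connected subtree. Here vertex c appears in no bag, so the decomposition is invalid.

No — vertex c appears in no bag.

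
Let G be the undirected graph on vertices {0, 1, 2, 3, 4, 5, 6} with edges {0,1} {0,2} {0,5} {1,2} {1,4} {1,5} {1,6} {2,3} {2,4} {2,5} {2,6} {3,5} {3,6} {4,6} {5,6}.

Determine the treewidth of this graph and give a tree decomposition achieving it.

Every bag has size at most 4, so the width is 4 − 1 = 3 and tw(G) ≤ 3. For the lower bound, the 4 vertices {1, 2, 4, 6} are pairwise adjacent, and any tree decomposition puts a clique entirely inside one bag — forcing width ≥ 3. Hence tw(G) = 3 exactly.

Treewidth 3.
One optimal decomposition is:
Bags: B1 = {2, 3, 5, 6}  B2 = {1, 2, 5, 6}  B3 = {0, 1, 2, 5}  B4 = {1, 2, 4, 6}
Tree: B1–B2, B2–B3, B2–B4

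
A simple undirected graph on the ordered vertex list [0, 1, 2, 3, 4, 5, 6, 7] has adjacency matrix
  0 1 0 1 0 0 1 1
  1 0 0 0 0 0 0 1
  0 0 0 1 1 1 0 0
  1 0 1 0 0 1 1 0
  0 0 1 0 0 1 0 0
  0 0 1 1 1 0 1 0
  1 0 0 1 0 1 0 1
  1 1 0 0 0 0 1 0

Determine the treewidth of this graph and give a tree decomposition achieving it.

Treewidth 2.
One such decomposition:
Bags: B1 = {0, 6, 7}  B2 = {0, 3, 6}  B3 = {3, 5, 6}  B4 = {2, 3, 5}  B5 = {2, 4, 5}  B6 = {0, 1, 7}
Tree: B1–B2, B2–B3, B3–B4, B4–B5, B1–B6

Every bag has size at most 3, so the width is 3 − 1 = 2 and tw(G) ≤ 2. On the other hand G contains the 3-clique {0, 1, 7}. A clique must lie in a single bag of any decomposition, so no decomposition can have width below 2. Hence tw(G) = 2 exactly.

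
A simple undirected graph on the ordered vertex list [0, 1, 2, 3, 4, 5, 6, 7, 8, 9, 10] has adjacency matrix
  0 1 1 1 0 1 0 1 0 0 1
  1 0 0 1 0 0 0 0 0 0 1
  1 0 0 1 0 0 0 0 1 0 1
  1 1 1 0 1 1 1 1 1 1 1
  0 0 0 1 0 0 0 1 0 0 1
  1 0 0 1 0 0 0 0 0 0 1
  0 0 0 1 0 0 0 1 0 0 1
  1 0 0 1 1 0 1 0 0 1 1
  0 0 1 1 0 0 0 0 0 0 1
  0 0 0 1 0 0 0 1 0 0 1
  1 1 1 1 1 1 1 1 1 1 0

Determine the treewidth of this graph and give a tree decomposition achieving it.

Treewidth 3.
One optimal decomposition is:
Bags: B1 = {0, 3, 5, 10}  B2 = {0, 3, 7, 10}  B3 = {3, 4, 7, 10}  B4 = {3, 6, 7, 10}  B5 = {3, 7, 9, 10}  B6 = {0, 2, 3, 10}  B7 = {0, 1, 3, 10}  B8 = {2, 3, 8, 10}
Tree: B1–B2, B2–B3, B2–B4, B2–B5, B1–B6, B2–B7, B6–B8

Each bag holds 4 vertices, so the decomposition has width 3, which upper-bounds the treewidth. On the other hand G contains the 4-clique {0, 1, 3, 10}. A clique must lie in a single bag of any decomposition, so no decomposition can have width below 3. Therefore the treewidth is 3.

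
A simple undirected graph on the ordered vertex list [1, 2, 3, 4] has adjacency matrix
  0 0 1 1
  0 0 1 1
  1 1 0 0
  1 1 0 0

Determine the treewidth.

A width-2 tree decomposition is:
Bags: B1 = {1, 2, 3}  B2 = {1, 2, 4}
Tree: B1–B2
The largest bag has 3 vertices, giving width 2; this decomposition certifies tw(G) ≤ 2. For the lower bound, G contains the cycle 1–3–2–4–1, so G is not a forest; only forests have treewidth ≤ 1, hence tw(G) ≥ 2. Hence tw(G) = 2 exactly.

2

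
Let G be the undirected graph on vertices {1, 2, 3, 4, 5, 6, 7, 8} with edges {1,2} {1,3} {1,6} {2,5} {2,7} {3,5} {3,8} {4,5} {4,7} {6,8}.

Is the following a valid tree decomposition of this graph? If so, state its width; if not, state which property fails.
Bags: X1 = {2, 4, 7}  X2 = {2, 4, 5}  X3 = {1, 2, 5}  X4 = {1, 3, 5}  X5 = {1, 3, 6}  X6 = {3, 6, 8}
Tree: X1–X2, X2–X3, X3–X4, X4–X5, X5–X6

Yes; width 2.

Checking the three conditions: (i) the bags cover all of {1, 2, 3, 4, 5, 6, 7, 8}; (ii) for each edge, some bag contains both endpoints; (iii) the bags containing any fixed vertex form a subtree. All hold, so the decomposition is valid with width 3 − 1 = 2.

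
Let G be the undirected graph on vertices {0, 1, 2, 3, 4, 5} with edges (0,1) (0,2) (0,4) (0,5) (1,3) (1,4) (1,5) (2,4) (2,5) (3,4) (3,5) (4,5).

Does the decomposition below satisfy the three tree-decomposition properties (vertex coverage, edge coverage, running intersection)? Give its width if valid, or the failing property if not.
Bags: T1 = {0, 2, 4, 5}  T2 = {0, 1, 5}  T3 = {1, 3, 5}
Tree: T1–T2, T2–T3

A tree decomposition must satisfy three properties: every vertex lies in some bag; for every edge, both endpoints lie together in some bag; and for every vertex, the bags containing it form a connected subtree. Here edge (4,1) lies in no bag, so the decomposition is invalid.

No — edge (4,1) lies in no bag.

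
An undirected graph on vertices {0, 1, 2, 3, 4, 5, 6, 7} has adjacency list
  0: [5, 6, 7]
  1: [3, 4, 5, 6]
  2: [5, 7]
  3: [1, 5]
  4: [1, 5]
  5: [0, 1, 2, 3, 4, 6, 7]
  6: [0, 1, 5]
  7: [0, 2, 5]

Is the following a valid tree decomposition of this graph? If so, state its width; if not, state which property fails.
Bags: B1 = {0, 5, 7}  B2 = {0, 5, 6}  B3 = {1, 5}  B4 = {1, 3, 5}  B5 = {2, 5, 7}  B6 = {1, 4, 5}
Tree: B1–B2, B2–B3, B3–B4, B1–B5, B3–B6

No — edge (6,1) lies in no bag.

A tree decomposition must satisfy three properties: every vertex lies in some bag; for every edge, both endpoints lie together in some bag; and for every vertex, the bags containing it form a connected subtree. Here edge (6,1) lies in no bag, so the decomposition is invalid.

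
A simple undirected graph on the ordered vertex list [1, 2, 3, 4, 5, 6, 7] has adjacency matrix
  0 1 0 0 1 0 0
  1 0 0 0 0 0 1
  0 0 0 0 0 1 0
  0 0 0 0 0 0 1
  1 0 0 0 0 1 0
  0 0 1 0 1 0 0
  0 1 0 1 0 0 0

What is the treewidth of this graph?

1

A width-1 tree decomposition is:
Bags: B1 = {4, 7}  B2 = {2, 7}  B3 = {1, 2}  B4 = {1, 5}  B5 = {5, 6}  B6 = {3, 6}
Tree: B1–B2, B2–B3, B3–B4, B4–B5, B5–B6
Every bag has size at most 2, so the width is 2 − 1 = 1 and tw(G) ≤ 1. Since G has at least one edge (e.g. 4–7), it is not an edgeless graph, so tw(G) ≥ 1. Combining the bounds, tw(G) = 1.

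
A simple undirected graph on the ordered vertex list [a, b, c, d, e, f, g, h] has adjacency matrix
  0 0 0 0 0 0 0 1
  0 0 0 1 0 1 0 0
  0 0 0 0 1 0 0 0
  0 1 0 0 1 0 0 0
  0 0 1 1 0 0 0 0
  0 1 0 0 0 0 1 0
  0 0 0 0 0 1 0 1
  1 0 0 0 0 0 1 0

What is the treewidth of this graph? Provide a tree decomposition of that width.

Each bag holds 2 vertices, so the decomposition has width 1, which upper-bounds the treewidth. G has an edge, so its treewidth is at least 1. Combining the bounds, tw(G) = 1.

Treewidth 1.
Bags: B1 = {c, e}  B2 = {d, e}  B3 = {b, d}  B4 = {b, f}  B5 = {f, g}  B6 = {g, h}  B7 = {a, h}
Tree: B1–B2, B2–B3, B3–B4, B4–B5, B5–B6, B6–B7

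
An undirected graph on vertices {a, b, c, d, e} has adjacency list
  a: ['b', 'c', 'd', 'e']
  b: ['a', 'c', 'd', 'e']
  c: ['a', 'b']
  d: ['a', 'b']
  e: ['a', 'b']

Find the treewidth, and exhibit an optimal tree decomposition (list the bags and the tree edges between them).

Treewidth 2.
Bags: B1 = {a, b, c}  B2 = {a, b, e}  B3 = {a, b, d}
Tree: B1–B2, B1–B3

Every bag has size at most 3, so the width is 3 − 1 = 2 and tw(G) ≤ 2. On the other hand G contains the 3-clique {a, b, d}. A clique must lie in a single bag of any decomposition, so no decomposition can have width below 2. The upper and lower bounds meet at 2, so that is the treewidth.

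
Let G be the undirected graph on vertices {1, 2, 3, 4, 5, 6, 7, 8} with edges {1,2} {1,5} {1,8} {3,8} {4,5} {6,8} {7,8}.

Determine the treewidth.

A width-1 tree decomposition is:
Bags: B1 = {1, 8}  B2 = {7, 8}  B3 = {3, 8}  B4 = {1, 5}  B5 = {1, 2}  B6 = {6, 8}  B7 = {4, 5}
Tree: B1–B2, B2–B3, B1–B4, B1–B5, B3–B6, B4–B7
Every bag has size at most 2, so the width is 2 − 1 = 1 and tw(G) ≤ 1. G has an edge, so its treewidth is at least 1. Combining the bounds, tw(G) = 1.

1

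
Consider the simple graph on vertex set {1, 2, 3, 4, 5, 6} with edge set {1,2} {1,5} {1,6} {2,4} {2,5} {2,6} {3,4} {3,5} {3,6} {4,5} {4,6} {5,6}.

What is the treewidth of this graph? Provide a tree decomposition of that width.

Each bag holds 4 vertices, so the decomposition has width 3, which upper-bounds the treewidth. Conversely, {1, 2, 5, 6} is a clique of size 4, and the vertices of any clique must share a bag in every tree decomposition; so some bag has ≥ 4 vertices and tw(G) ≥ 3. Hence tw(G) = 3 exactly.

Treewidth 3.
Bags: B1 = {2, 4, 5, 6}  B2 = {1, 2, 5, 6}  B3 = {3, 4, 5, 6}
Tree: B1–B2, B1–B3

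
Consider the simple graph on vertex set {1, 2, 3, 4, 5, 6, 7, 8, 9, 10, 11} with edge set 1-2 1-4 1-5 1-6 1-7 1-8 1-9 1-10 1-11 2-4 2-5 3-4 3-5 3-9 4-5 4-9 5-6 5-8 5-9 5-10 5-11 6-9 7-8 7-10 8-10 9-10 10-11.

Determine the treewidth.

3

A width-3 tree decomposition is:
Bags: B1 = {1, 4, 5, 9}  B2 = {1, 5, 9, 10}  B3 = {1, 2, 4, 5}  B4 = {1, 5, 10, 11}  B5 = {1, 5, 8, 10}  B6 = {1, 5, 6, 9}  B7 = {3, 4, 5, 9}  B8 = {1, 7, 8, 10}
Tree: B1–B2, B1–B3, B2–B4, B4–B5, B1–B6, B1–B7, B5–B8
Every bag has size at most 4, so the width is 4 − 1 = 3 and tw(G) ≤ 3. For the lower bound, the 4 vertices {1, 5, 8, 10} are pairwise adjacent, and any tree decomposition puts a clique entirely inside one bag — forcing width ≥ 3. Combining the bounds, tw(G) = 3.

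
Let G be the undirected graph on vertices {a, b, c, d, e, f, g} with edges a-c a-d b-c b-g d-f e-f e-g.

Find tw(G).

A width-2 tree decomposition is:
Bags: B1 = {a, c, d}  B2 = {c, d, f}  B3 = {c, e, f}  B4 = {c, e, g}  B5 = {b, c, g}
Tree: B1–B2, B2–B3, B3–B4, B4–B5
Every bag has size at most 3, so the width is 3 − 1 = 2 and tw(G) ≤ 2. The edges c–a–d–f–e–g–b–c form a cycle, so G is not a tree and its treewidth is at least 2. Combining the bounds, tw(G) = 2.

2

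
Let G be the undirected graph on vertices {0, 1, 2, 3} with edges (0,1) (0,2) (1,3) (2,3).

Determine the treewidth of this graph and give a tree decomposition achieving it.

Treewidth 2.
One optimal decomposition is:
Bags: B1 = {1, 2, 3}  B2 = {0, 1, 2}
Tree: B1–B2

Each bag holds 3 vertices, so the decomposition has width 2, which upper-bounds the treewidth. For the lower bound, G contains the cycle 2–3–1–0–2, so G is not a forest; only forests have treewidth ≤ 1, hence tw(G) ≥ 2. The upper and lower bounds meet at 2, so that is the treewidth.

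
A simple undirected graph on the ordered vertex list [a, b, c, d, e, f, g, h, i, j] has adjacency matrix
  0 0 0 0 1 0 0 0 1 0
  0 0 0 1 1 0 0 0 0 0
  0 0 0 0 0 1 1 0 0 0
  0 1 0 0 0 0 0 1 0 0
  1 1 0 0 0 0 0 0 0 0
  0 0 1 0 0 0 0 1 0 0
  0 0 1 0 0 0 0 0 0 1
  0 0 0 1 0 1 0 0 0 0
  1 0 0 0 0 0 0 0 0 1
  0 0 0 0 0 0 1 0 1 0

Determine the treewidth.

2

A width-2 tree decomposition is:
Bags: B1 = {c, f, g}  B2 = {f, g, j}  B3 = {f, i, j}  B4 = {a, f, i}  B5 = {a, e, f}  B6 = {b, e, f}  B7 = {b, d, f}  B8 = {d, f, h}
Tree: B1–B2, B2–B3, B3–B4, B4–B5, B5–B6, B6–B7, B7–B8
Every bag has size at most 3, so the width is 3 − 1 = 2 and tw(G) ≤ 2. For the lower bound, G contains the cycle f–c–g–j–i–a–e–b–d–h–f, so G is not a forest; only forests have treewidth ≤ 1, hence tw(G) ≥ 2. Hence tw(G) = 2 exactly.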